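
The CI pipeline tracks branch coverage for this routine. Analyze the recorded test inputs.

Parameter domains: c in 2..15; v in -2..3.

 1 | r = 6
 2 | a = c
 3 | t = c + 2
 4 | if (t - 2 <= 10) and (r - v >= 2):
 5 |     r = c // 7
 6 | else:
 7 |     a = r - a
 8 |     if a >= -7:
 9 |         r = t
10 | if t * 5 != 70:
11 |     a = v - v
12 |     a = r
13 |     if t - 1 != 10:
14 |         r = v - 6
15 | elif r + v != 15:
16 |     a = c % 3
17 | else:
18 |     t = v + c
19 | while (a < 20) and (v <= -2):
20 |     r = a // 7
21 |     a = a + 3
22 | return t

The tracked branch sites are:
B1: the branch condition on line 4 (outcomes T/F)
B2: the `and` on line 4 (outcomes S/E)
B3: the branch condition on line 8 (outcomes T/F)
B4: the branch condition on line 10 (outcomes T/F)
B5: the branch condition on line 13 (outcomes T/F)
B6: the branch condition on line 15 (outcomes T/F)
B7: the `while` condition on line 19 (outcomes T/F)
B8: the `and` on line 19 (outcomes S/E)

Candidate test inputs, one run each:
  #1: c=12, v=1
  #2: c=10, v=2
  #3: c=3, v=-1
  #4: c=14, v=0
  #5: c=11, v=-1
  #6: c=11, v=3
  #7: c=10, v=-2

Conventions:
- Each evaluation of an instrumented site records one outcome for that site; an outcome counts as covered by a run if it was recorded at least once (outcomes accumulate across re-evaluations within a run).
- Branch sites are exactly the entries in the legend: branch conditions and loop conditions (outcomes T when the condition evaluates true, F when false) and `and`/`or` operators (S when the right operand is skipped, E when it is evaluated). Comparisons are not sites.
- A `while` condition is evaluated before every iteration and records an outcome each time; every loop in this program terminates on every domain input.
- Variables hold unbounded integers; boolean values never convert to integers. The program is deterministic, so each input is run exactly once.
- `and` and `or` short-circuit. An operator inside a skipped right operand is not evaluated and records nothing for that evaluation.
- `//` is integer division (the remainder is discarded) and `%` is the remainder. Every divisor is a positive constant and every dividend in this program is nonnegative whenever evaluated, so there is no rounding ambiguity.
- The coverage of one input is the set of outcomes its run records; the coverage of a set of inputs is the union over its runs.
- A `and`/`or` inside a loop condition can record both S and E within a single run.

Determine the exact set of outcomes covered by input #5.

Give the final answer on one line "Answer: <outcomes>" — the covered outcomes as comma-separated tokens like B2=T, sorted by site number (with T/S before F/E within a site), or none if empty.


Tracing the run of input #5 (c=11, v=-1):
  B2->S, B1->F, B3->T, B4->T, B5->T, B8->E, B7->F
collecting distinct outcomes: B1=F, B2=S, B3=T, B4=T, B5=T, B7=F, B8=E
Answer: B1=F, B2=S, B3=T, B4=T, B5=T, B7=F, B8=E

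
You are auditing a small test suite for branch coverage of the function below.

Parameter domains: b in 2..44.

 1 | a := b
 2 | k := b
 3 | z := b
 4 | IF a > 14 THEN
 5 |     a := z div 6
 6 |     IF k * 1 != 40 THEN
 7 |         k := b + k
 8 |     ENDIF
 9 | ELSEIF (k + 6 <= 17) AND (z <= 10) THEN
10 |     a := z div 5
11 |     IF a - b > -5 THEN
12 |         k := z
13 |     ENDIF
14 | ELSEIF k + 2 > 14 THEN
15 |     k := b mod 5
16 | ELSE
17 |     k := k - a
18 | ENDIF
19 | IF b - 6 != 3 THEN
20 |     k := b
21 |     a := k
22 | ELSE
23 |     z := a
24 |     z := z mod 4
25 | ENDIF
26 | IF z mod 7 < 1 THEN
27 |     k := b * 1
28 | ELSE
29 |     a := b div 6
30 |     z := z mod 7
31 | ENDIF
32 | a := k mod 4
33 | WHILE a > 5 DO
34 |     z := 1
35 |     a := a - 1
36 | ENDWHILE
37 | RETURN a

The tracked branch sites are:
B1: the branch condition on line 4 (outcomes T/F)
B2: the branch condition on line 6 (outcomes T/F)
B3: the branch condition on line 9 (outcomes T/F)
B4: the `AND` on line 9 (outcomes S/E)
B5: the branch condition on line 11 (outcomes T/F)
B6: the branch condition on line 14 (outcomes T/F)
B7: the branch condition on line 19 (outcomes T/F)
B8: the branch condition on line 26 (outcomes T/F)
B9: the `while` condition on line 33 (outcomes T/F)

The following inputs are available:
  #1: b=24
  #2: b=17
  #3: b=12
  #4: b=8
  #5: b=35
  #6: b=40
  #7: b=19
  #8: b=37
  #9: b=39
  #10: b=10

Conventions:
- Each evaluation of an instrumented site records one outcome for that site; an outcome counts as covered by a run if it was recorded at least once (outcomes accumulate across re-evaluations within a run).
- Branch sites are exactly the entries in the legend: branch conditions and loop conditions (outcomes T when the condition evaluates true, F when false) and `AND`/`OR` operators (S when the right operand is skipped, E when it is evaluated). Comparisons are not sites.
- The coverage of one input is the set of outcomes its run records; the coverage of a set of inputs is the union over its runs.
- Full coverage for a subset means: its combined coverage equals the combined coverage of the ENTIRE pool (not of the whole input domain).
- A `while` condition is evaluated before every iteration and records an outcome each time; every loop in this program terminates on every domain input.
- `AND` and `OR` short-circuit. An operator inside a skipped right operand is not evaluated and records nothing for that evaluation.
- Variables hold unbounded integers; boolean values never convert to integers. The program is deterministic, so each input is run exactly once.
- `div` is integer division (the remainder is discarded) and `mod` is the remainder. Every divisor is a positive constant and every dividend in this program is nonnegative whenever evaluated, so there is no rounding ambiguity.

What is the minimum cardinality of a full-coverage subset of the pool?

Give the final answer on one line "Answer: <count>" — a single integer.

run #1 (b=24) runs B1->T, B2->T, B7->T, B8->F, B9->F; records B1=T, B2=T, B7=T, B8=F, B9=F
run #2 (b=17) runs B1->T, B2->T, B7->T, B8->F, B9->F; records B1=T, B2=T, B7=T, B8=F, B9=F
run #3 (b=12) runs B1->F, B4->S, B3->F, B6->F, B7->T, B8->F, B9->F; records B1=F, B3=F, B4=S, B6=F, B7=T, B8=F, B9=F
run #4 (b=8) runs B1->F, B4->E, B3->T, B5->F, B7->T, B8->F, B9->F; records B1=F, B3=T, B4=E, B5=F, B7=T, B8=F, B9=F
run #5 (b=35) runs B1->T, B2->T, B7->T, B8->T, B9->F; records B1=T, B2=T, B7=T, B8=T, B9=F
run #6 (b=40) runs B1->T, B2->F, B7->T, B8->F, B9->F; records B1=T, B2=F, B7=T, B8=F, B9=F
run #7 (b=19) runs B1->T, B2->T, B7->T, B8->F, B9->F; records B1=T, B2=T, B7=T, B8=F, B9=F
run #8 (b=37) runs B1->T, B2->T, B7->T, B8->F, B9->F; records B1=T, B2=T, B7=T, B8=F, B9=F
run #9 (b=39) runs B1->T, B2->T, B7->T, B8->F, B9->F; records B1=T, B2=T, B7=T, B8=F, B9=F
run #10 (b=10) runs B1->F, B4->E, B3->T, B5->F, B7->T, B8->F, B9->F; records B1=F, B3=T, B4=E, B5=F, B7=T, B8=F, B9=F
together the pool reaches 14 outcomes: B1=T, B1=F, B2=T, B2=F, B3=T, B3=F, B4=S, B4=E, B5=F, B6=F, B7=T, B8=T, B8=F, B9=F
size 1 is not enough: best union over all size-1 subsets is 7/14
size 2 is not enough: best union over all size-2 subsets is 10/14
size 3 is not enough: best union over all size-3 subsets is 13/14
inputs {3, 4, 5, 6} (size 4) cover everything; no size-4 subset with a lexicographically smaller index list covers all 14

Answer: 4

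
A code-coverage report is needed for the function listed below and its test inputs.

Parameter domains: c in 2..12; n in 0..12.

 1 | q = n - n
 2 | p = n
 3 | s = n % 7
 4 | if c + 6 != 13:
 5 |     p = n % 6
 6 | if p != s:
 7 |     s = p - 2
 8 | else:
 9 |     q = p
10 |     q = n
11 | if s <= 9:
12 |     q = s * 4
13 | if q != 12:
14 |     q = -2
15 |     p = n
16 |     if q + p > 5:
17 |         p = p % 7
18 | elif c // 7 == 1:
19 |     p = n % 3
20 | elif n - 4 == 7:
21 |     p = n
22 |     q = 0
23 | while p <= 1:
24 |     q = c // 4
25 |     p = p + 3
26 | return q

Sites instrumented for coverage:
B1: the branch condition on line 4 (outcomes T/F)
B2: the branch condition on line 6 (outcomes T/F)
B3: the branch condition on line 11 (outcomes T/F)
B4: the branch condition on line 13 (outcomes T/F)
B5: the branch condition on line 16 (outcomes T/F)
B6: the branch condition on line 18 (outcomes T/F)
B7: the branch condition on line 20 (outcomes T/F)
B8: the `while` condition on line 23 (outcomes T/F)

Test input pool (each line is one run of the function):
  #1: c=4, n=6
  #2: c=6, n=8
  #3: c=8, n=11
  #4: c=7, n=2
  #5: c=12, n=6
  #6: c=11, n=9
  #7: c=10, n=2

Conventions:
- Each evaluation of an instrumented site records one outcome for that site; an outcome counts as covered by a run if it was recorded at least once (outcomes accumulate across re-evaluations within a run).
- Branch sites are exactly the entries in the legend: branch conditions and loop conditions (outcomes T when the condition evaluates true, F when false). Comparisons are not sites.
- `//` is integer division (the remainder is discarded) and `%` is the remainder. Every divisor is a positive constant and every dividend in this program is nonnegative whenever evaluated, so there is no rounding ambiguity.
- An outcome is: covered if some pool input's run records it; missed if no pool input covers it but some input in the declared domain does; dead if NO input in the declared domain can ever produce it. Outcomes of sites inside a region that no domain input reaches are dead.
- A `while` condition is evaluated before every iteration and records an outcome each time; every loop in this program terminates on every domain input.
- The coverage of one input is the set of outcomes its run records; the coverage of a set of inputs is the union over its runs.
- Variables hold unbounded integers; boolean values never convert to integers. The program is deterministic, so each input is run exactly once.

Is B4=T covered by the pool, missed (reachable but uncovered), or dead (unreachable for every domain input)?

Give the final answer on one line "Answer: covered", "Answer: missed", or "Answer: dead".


B4=T is recorded by pool input(s) 1, 2, 4, 5, 6, 7 -> covered
Answer: covered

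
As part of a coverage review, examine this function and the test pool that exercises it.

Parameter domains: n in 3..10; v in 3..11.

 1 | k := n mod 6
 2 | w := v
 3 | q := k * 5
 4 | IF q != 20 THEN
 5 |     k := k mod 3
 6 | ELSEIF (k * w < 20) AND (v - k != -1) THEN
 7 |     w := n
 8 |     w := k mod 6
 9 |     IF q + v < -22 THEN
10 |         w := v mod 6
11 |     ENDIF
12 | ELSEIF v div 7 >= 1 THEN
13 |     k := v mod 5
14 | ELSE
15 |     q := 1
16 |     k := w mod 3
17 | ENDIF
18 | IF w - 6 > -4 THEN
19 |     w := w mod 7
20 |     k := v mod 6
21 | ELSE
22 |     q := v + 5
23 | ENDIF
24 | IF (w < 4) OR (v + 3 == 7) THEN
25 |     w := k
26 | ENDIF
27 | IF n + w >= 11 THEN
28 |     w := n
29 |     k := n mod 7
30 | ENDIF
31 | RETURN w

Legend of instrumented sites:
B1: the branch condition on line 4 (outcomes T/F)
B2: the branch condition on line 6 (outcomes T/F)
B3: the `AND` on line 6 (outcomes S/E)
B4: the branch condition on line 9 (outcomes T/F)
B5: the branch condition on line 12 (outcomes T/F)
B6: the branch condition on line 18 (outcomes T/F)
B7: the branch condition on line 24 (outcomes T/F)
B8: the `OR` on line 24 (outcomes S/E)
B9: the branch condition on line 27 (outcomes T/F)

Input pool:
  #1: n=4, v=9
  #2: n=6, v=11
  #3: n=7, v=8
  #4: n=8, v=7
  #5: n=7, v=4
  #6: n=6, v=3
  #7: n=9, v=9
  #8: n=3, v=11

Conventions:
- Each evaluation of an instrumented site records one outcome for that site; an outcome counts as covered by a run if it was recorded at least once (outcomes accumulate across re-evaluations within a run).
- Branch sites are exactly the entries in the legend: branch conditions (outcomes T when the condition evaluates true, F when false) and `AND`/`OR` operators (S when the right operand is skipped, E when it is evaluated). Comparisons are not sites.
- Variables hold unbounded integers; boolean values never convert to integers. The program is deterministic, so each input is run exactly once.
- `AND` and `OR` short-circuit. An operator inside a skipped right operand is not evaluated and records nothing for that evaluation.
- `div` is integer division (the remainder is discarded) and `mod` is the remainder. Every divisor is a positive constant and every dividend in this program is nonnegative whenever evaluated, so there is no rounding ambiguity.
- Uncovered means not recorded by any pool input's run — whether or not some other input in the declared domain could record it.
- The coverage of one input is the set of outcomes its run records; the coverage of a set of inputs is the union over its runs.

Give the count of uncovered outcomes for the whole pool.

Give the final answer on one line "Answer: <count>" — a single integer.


test 1 (n=4, v=9) fires B1->F, B3->S, B2->F, B5->T, B6->T, B8->S, B7->T, B9->F; hits B1=F, B2=F, B3=S, B5=T, B6=T, B7=T, B8=S, B9=F
test 2 (n=6, v=11) fires B1->T, B6->T, B8->E, B7->F, B9->F; hits B1=T, B6=T, B7=F, B8=E, B9=F
test 3 (n=7, v=8) fires B1->T, B6->T, B8->S, B7->T, B9->F; hits B1=T, B6=T, B7=T, B8=S, B9=F
test 4 (n=8, v=7) fires B1->T, B6->T, B8->S, B7->T, B9->F; hits B1=T, B6=T, B7=T, B8=S, B9=F
test 5 (n=7, v=4) fires B1->T, B6->T, B8->E, B7->T, B9->T; hits B1=T, B6=T, B7=T, B8=E, B9=T
test 6 (n=6, v=3) fires B1->T, B6->T, B8->S, B7->T, B9->F; hits B1=T, B6=T, B7=T, B8=S, B9=F
test 7 (n=9, v=9) fires B1->T, B6->T, B8->S, B7->T, B9->T; hits B1=T, B6=T, B7=T, B8=S, B9=T
test 8 (n=3, v=11) fires B1->T, B6->T, B8->E, B7->F, B9->F; hits B1=T, B6=T, B7=F, B8=E, B9=F
union over the pool: B1=T, B1=F, B2=F, B3=S, B5=T, B6=T, B7=T, B7=F, B8=S, B8=E, B9=T, B9=F
uncovered (6 of 18): B2=T, B3=E, B4=T, B4=F, B5=F, B6=F
Answer: 6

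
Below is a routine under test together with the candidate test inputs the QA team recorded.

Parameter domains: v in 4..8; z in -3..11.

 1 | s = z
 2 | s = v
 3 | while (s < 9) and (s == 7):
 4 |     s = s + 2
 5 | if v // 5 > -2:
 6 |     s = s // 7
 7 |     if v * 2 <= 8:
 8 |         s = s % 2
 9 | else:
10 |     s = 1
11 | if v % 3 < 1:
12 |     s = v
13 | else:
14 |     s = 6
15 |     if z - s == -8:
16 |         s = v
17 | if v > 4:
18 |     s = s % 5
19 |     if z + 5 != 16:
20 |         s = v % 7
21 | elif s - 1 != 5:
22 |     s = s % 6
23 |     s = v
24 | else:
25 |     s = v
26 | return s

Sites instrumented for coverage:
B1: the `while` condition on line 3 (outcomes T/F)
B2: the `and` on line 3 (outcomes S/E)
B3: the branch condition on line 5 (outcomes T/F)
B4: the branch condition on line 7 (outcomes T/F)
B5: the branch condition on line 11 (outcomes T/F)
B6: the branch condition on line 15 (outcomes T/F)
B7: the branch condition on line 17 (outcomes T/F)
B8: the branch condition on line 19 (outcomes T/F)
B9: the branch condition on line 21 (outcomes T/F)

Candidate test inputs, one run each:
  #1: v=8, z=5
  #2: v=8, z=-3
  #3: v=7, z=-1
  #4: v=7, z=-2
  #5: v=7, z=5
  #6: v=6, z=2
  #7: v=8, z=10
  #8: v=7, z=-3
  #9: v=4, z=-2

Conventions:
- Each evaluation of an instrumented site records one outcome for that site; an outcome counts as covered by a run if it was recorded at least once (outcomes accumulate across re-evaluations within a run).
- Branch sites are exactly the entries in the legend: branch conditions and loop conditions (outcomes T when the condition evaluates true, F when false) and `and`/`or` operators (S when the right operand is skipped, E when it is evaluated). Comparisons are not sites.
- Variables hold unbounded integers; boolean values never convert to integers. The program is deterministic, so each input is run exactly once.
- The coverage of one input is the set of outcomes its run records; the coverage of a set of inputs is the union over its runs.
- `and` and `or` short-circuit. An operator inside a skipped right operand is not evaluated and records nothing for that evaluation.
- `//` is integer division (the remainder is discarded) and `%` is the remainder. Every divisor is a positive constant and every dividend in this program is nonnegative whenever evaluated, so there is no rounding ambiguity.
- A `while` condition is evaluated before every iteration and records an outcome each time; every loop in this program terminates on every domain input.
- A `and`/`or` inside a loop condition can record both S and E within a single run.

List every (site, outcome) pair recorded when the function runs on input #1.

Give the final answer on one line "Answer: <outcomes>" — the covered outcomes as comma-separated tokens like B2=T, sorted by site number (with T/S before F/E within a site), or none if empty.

Running input #1 (v=8, z=5), event by event:
  B2->E, B1->F, B3->T, B4->F, B5->F, B6->F, B7->T, B8->T
deduplicating events, the covered set is: B1=F, B2=E, B3=T, B4=F, B5=F, B6=F, B7=T, B8=T

Answer: B1=F, B2=E, B3=T, B4=F, B5=F, B6=F, B7=T, B8=T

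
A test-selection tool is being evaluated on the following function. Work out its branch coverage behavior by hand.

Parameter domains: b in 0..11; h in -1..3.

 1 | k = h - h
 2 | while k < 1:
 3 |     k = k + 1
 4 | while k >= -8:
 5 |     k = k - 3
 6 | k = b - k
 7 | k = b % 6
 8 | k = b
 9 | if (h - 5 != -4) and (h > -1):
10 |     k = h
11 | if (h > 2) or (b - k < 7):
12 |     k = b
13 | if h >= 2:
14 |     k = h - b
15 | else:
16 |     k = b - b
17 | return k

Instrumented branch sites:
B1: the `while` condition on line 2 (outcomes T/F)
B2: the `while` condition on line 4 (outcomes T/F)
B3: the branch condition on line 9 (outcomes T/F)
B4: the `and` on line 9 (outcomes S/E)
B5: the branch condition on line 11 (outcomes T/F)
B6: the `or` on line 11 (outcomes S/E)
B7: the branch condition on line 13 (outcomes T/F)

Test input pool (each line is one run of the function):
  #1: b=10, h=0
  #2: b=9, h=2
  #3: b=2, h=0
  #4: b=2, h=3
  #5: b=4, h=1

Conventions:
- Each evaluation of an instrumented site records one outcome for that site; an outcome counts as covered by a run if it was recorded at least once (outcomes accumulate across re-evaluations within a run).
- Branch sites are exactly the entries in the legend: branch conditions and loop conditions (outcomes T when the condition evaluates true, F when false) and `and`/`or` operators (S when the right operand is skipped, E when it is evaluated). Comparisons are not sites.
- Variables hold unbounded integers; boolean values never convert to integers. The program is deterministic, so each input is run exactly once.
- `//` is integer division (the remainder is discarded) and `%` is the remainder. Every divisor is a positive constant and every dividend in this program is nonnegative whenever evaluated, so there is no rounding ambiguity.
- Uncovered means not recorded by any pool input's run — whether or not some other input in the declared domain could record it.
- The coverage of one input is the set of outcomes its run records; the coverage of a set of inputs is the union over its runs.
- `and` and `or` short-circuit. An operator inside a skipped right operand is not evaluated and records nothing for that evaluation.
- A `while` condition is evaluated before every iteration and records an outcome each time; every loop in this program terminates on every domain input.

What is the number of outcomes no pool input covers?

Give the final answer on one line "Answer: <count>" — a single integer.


test 1 (b=10, h=0) fires B1->T, B1->F, B2->T, B2->T, B2->T, B2->T, B2->F, B4->E, B3->T, B6->E, B5->F, B7->F; hits B1=T, B1=F, B2=T, B2=F, B3=T, B4=E, B5=F, B6=E, B7=F
test 2 (b=9, h=2) fires B1->T, B1->F, B2->T, B2->T, B2->T, B2->T, B2->F, B4->E, B3->T, B6->E, B5->F, B7->T; hits B1=T, B1=F, B2=T, B2=F, B3=T, B4=E, B5=F, B6=E, B7=T
test 3 (b=2, h=0) fires B1->T, B1->F, B2->T, B2->T, B2->T, B2->T, B2->F, B4->E, B3->T, B6->E, B5->T, B7->F; hits B1=T, B1=F, B2=T, B2=F, B3=T, B4=E, B5=T, B6=E, B7=F
test 4 (b=2, h=3) fires B1->T, B1->F, B2->T, B2->T, B2->T, B2->T, B2->F, B4->E, B3->T, B6->S, B5->T, B7->T; hits B1=T, B1=F, B2=T, B2=F, B3=T, B4=E, B5=T, B6=S, B7=T
test 5 (b=4, h=1) fires B1->T, B1->F, B2->T, B2->T, B2->T, B2->T, B2->F, B4->S, B3->F, B6->E, B5->T, B7->F; hits B1=T, B1=F, B2=T, B2=F, B3=F, B4=S, B5=T, B6=E, B7=F
union over the pool: B1=T, B1=F, B2=T, B2=F, B3=T, B3=F, B4=S, B4=E, B5=T, B5=F, B6=S, B6=E, B7=T, B7=F
uncovered (0 of 14): none
Answer: 0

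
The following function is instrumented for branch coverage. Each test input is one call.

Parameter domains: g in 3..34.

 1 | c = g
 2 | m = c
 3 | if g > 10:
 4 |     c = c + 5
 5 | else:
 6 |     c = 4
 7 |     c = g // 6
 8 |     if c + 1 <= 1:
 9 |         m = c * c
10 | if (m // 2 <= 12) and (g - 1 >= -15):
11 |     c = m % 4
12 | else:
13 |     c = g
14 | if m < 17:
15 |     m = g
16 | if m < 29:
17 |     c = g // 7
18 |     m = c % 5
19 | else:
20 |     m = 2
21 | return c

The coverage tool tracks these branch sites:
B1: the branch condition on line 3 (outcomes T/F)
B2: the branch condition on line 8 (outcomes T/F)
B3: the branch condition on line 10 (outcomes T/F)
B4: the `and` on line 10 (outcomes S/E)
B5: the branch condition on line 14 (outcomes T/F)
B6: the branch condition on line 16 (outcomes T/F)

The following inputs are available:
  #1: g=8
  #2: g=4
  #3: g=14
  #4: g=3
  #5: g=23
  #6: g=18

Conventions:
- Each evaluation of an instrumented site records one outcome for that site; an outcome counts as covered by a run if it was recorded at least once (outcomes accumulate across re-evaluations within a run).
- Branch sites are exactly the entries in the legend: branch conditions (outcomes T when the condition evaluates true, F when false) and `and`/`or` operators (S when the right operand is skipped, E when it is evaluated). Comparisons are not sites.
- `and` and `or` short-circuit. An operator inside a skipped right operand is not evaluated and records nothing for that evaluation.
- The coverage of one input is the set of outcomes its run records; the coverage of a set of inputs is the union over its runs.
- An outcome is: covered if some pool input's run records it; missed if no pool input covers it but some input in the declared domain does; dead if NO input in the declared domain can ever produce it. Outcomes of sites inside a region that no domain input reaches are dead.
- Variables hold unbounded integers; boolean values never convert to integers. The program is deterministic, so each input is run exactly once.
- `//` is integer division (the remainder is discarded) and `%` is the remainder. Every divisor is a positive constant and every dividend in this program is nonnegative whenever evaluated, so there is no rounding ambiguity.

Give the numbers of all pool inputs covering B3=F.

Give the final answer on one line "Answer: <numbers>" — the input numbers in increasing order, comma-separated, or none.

input #1 (g=8): never hits B3=F
input #2 (g=4): never hits B3=F
input #3 (g=14): never hits B3=F
input #4 (g=3): never hits B3=F
input #5 (g=23): never hits B3=F
input #6 (g=18): never hits B3=F

Answer: none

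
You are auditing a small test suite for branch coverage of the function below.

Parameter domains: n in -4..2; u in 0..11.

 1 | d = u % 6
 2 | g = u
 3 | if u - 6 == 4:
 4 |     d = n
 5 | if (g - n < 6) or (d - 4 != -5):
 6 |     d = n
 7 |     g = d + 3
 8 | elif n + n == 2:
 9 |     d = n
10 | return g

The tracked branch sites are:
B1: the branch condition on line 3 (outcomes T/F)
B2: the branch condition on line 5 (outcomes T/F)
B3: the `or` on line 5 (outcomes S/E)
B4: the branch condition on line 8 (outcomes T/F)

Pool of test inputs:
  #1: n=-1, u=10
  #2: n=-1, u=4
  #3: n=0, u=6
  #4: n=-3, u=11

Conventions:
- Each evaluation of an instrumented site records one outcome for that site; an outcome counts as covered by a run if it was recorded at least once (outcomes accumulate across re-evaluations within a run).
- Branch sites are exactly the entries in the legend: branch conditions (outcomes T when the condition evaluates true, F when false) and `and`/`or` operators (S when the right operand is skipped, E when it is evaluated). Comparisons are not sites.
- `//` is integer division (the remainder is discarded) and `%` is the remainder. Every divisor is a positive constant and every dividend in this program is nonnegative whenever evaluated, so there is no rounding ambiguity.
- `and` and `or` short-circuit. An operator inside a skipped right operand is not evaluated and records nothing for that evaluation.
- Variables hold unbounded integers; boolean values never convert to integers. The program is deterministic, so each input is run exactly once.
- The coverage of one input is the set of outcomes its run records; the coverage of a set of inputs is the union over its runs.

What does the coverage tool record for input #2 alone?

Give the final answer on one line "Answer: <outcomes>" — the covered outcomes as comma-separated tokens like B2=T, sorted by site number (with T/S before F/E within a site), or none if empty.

Event log for input #2 (n=-1, u=4):
  B1->F, B3->S, B2->T
distinct outcomes covered: B1=F, B2=T, B3=S

Answer: B1=F, B2=T, B3=S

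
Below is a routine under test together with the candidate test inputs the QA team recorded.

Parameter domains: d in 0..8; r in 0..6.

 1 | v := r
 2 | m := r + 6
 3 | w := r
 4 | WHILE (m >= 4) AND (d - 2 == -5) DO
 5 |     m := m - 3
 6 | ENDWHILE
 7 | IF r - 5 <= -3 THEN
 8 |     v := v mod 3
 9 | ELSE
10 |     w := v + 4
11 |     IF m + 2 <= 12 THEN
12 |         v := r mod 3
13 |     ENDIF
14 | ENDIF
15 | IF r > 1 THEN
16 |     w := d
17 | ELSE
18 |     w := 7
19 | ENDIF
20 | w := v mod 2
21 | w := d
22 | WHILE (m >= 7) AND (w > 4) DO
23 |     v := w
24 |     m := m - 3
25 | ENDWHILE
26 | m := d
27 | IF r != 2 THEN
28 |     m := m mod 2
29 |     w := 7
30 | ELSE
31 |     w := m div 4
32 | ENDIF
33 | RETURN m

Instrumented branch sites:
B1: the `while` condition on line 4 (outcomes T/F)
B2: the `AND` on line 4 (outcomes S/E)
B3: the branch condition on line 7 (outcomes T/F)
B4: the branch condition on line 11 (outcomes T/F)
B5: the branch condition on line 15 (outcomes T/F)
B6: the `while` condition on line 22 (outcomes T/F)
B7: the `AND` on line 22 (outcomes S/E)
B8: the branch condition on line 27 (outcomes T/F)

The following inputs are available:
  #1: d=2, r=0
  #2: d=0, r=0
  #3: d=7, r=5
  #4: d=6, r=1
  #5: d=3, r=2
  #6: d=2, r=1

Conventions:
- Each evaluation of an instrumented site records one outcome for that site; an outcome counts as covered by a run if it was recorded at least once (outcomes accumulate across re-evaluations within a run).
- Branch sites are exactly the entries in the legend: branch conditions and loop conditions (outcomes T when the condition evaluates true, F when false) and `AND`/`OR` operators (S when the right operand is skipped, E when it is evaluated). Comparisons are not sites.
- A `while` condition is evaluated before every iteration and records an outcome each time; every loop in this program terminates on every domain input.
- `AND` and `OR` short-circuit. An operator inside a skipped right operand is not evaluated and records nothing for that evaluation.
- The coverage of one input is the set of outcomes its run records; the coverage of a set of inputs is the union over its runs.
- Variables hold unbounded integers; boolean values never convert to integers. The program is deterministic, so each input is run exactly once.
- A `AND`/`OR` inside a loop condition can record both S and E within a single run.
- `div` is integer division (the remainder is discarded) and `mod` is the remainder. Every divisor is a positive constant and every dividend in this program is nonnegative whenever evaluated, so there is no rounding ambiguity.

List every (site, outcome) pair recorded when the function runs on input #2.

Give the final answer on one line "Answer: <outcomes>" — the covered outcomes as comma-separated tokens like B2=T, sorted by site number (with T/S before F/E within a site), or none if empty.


Running input #2 (d=0, r=0), event by event:
  B2->E, B1->F, B3->T, B5->F, B7->S, B6->F, B8->T
distinct outcomes covered: B1=F, B2=E, B3=T, B5=F, B6=F, B7=S, B8=T
Answer: B1=F, B2=E, B3=T, B5=F, B6=F, B7=S, B8=T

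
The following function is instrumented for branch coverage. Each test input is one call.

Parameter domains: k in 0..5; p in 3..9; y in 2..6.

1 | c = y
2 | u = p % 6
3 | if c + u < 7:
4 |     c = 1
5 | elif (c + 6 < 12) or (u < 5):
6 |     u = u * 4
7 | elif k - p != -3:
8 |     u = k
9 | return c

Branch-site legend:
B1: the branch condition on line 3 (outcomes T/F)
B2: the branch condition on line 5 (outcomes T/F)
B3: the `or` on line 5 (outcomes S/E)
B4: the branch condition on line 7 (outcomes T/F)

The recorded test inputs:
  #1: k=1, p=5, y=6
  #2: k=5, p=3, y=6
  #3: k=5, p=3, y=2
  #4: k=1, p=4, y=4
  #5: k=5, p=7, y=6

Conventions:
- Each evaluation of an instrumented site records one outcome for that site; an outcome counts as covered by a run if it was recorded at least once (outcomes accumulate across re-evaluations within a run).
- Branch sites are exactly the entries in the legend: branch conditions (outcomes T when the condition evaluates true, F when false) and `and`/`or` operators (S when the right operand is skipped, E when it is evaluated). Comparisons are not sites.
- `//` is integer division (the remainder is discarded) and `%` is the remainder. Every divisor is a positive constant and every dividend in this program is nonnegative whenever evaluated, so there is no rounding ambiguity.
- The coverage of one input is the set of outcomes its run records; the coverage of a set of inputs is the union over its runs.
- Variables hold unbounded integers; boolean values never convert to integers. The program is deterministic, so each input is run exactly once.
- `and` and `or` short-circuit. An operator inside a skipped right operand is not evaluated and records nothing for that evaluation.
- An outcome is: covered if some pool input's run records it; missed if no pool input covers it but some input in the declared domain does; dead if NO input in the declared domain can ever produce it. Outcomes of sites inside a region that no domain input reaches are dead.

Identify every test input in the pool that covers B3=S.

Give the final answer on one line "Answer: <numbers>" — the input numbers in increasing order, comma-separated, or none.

input #1 (k=1, p=5, y=6): does not produce B3=S
input #2 (k=5, p=3, y=6): does not produce B3=S
input #3 (k=5, p=3, y=2): does not produce B3=S
input #4 (k=1, p=4, y=4): produces B3=S
input #5 (k=5, p=7, y=6): does not produce B3=S

Answer: 4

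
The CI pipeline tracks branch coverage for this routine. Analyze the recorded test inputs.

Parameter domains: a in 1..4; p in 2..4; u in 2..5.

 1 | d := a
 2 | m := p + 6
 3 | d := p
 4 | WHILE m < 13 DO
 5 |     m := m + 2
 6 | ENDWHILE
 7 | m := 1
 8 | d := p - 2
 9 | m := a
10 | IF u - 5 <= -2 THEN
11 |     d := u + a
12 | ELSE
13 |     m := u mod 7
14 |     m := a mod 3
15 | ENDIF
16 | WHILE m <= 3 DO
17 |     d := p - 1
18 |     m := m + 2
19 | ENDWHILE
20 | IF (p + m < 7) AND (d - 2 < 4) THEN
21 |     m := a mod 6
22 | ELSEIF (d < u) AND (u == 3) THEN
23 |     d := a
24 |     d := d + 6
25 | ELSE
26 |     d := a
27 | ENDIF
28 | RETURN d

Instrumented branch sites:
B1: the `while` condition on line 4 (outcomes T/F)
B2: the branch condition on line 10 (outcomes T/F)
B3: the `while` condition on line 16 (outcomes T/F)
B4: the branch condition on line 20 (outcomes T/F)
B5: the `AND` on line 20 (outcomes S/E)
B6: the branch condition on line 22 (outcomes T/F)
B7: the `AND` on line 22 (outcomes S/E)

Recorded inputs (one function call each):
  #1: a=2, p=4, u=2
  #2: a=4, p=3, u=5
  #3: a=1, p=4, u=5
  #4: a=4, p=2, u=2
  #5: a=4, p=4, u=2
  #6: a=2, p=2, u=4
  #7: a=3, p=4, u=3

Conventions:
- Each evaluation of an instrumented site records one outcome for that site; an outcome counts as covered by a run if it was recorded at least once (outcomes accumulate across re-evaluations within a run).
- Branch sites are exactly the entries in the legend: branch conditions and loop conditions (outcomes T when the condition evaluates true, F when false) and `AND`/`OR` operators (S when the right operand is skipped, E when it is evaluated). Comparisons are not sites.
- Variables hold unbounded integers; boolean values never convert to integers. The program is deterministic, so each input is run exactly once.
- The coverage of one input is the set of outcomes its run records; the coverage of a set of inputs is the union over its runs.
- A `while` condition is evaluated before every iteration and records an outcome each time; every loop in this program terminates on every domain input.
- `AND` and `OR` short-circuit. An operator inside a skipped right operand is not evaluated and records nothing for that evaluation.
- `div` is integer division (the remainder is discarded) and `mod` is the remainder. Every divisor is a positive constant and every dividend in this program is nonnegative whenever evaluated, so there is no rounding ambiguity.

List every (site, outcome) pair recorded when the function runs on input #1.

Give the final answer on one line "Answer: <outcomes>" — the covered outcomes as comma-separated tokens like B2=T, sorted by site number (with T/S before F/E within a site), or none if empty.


Running input #1 (a=2, p=4, u=2), event by event:
  B1->T, B1->T, B1->F, B2->T, B3->T, B3->F, B5->S, B4->F, B7->S, B6->F
deduplicating events, the covered set is: B1=T, B1=F, B2=T, B3=T, B3=F, B4=F, B5=S, B6=F, B7=S
Answer: B1=T, B1=F, B2=T, B3=T, B3=F, B4=F, B5=S, B6=F, B7=S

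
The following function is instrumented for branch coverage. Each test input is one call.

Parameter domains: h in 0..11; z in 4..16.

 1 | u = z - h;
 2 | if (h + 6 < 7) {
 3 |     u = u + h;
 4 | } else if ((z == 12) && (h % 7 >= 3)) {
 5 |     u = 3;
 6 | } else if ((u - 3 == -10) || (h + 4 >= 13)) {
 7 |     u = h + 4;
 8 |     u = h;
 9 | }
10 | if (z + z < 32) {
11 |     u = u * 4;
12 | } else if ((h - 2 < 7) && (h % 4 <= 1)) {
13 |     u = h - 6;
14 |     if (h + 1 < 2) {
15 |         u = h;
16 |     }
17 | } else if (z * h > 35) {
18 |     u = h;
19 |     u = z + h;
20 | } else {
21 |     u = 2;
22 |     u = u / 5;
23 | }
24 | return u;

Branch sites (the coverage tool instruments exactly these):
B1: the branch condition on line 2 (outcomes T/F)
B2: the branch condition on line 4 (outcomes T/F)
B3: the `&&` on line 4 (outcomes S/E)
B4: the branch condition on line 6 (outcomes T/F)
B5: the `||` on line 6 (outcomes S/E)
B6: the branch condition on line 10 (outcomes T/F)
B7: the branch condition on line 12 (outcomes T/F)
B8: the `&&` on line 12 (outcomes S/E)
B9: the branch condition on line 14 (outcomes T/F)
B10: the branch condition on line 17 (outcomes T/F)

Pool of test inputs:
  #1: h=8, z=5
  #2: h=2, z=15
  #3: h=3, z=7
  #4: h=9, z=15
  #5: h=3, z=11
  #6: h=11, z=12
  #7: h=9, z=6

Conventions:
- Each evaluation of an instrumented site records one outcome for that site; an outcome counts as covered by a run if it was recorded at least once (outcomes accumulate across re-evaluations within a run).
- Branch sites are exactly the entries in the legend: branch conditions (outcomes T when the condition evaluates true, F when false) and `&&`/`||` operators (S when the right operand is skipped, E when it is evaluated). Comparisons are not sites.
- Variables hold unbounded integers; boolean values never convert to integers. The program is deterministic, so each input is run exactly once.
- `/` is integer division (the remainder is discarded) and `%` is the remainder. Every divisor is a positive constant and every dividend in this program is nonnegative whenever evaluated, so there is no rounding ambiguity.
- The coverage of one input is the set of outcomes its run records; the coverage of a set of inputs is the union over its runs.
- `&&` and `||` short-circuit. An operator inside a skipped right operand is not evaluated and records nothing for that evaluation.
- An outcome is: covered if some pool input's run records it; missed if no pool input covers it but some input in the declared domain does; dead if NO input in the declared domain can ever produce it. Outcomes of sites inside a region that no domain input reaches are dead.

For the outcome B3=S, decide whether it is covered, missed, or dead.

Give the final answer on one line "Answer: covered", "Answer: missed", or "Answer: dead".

B3=S is recorded by pool input(s) 1, 2, 3, 4, 5, 7 -> covered

Answer: covered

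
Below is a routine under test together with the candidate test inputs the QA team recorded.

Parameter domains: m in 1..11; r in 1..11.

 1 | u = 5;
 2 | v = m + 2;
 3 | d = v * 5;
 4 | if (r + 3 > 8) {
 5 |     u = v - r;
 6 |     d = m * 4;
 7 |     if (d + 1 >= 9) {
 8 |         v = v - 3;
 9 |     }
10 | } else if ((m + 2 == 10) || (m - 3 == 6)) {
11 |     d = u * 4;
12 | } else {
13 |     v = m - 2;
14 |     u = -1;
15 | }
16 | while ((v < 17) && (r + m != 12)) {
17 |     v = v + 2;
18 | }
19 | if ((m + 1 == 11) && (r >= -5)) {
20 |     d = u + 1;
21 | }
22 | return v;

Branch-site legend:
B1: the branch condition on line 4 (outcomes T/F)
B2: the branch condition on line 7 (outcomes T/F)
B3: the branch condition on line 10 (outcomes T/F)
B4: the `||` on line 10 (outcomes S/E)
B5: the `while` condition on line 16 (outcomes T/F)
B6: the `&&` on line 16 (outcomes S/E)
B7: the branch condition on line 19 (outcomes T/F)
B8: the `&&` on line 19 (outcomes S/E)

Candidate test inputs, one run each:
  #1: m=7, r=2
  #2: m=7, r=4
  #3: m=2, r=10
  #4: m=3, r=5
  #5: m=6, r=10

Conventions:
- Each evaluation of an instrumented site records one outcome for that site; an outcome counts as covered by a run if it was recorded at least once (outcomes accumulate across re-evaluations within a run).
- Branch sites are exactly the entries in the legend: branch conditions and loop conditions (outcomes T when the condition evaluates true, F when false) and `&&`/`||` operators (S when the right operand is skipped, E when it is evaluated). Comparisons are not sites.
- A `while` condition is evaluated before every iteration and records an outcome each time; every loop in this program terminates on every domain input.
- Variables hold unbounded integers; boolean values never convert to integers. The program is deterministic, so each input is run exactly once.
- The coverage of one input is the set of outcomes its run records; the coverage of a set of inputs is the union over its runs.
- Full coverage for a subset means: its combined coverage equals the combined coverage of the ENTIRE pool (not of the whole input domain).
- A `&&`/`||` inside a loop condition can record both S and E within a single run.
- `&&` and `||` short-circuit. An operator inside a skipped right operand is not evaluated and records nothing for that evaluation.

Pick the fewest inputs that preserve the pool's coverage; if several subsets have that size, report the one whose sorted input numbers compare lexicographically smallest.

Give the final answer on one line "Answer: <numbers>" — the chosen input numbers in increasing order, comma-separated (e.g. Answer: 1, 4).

input #1 (m=7, r=2): events B1->F, B4->E, B3->F, B6->E, B5->T, B6->E, B5->T, B6->E, B5->T, B6->E, B5->T, B6->E, B5->T, B6->E, ...; covers B1=F, B3=F, B4=E, B5=T, B5=F, B6=S, B6=E, B7=F, B8=S
input #2 (m=7, r=4): events B1->F, B4->E, B3->F, B6->E, B5->T, B6->E, B5->T, B6->E, B5->T, B6->E, B5->T, B6->E, B5->T, B6->E, ...; covers B1=F, B3=F, B4=E, B5=T, B5=F, B6=S, B6=E, B7=F, B8=S
input #3 (m=2, r=10): events B1->T, B2->T, B6->E, B5->F, B8->S, B7->F; covers B1=T, B2=T, B5=F, B6=E, B7=F, B8=S
input #4 (m=3, r=5): events B1->F, B4->E, B3->F, B6->E, B5->T, B6->E, B5->T, B6->E, B5->T, B6->E, B5->T, B6->E, B5->T, B6->E, ...; covers B1=F, B3=F, B4=E, B5=T, B5=F, B6=S, B6=E, B7=F, B8=S
input #5 (m=6, r=10): events B1->T, B2->T, B6->E, B5->T, B6->E, B5->T, B6->E, B5->T, B6->E, B5->T, B6->E, B5->T, B6->E, B5->T, ...; covers B1=T, B2=T, B5=T, B5=F, B6=S, B6=E, B7=F, B8=S
the full pool covers 11 outcomes: B1=T, B1=F, B2=T, B3=F, B4=E, B5=T, B5=F, B6=S, B6=E, B7=F, B8=S
no size-1 subset reaches all 11 outcomes (best union: 9/11)
the canonical winner is {1, 3}: size 2, full 11-outcome coverage, earliest index list among size-2 covers

Answer: 1, 3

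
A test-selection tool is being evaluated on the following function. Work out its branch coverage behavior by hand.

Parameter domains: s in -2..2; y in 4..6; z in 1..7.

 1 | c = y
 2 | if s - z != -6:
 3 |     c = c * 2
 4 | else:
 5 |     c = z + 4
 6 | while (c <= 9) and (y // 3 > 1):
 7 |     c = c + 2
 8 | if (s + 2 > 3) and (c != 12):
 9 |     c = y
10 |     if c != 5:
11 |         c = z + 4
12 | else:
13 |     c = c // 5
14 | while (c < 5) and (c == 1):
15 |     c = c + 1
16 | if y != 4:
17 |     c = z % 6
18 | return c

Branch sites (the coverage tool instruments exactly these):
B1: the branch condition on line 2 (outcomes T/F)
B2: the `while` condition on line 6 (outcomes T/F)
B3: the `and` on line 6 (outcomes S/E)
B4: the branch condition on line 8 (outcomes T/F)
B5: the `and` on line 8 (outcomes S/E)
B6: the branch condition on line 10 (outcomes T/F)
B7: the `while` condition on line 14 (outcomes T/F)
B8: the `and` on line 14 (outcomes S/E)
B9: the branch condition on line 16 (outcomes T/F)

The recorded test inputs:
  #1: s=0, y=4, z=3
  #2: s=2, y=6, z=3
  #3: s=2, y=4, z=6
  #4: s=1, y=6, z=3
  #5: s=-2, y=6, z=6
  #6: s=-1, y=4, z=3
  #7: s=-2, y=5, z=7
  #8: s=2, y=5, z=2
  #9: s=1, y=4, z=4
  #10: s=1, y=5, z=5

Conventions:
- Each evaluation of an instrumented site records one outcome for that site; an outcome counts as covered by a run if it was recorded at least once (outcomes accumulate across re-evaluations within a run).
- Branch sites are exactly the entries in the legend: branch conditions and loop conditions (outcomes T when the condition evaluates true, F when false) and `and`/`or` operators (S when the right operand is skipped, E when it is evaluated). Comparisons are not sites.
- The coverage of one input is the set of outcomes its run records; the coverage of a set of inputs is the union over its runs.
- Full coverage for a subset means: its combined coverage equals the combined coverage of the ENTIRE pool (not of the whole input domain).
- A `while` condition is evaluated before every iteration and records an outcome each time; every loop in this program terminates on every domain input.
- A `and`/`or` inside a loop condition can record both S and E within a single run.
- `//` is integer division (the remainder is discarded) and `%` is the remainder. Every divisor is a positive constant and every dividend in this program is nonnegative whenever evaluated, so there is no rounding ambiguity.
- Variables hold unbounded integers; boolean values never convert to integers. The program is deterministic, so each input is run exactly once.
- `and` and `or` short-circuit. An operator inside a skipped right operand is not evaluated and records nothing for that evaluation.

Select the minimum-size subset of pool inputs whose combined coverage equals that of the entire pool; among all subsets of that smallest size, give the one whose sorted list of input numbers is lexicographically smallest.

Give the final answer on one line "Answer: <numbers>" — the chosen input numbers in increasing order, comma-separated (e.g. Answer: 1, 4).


run #1 (s=0, y=4, z=3) runs B1->T, B3->E, B2->F, B5->S, B4->F, B8->E, B7->T, B8->E, B7->F, B9->F; records B1=T, B2=F, B3=E, B4=F, B5=S, B7=T, B7=F, B8=E, B9=F
run #2 (s=2, y=6, z=3) runs B1->T, B3->S, B2->F, B5->E, B4->F, B8->E, B7->F, B9->T; records B1=T, B2=F, B3=S, B4=F, B5=E, B7=F, B8=E, B9=T
run #3 (s=2, y=4, z=6) runs B1->T, B3->E, B2->F, B5->E, B4->T, B6->T, B8->S, B7->F, B9->F; records B1=T, B2=F, B3=E, B4=T, B5=E, B6=T, B7=F, B8=S, B9=F
run #4 (s=1, y=6, z=3) runs B1->T, B3->S, B2->F, B5->S, B4->F, B8->E, B7->F, B9->T; records B1=T, B2=F, B3=S, B4=F, B5=S, B7=F, B8=E, B9=T
run #5 (s=-2, y=6, z=6) runs B1->T, B3->S, B2->F, B5->S, B4->F, B8->E, B7->F, B9->T; records B1=T, B2=F, B3=S, B4=F, B5=S, B7=F, B8=E, B9=T
run #6 (s=-1, y=4, z=3) runs B1->T, B3->E, B2->F, B5->S, B4->F, B8->E, B7->T, B8->E, B7->F, B9->F; records B1=T, B2=F, B3=E, B4=F, B5=S, B7=T, B7=F, B8=E, B9=F
run #7 (s=-2, y=5, z=7) runs B1->T, B3->S, B2->F, B5->S, B4->F, B8->E, B7->F, B9->T; records B1=T, B2=F, B3=S, B4=F, B5=S, B7=F, B8=E, B9=T
run #8 (s=2, y=5, z=2) runs B1->T, B3->S, B2->F, B5->E, B4->T, B6->F, B8->S, B7->F, B9->T; records B1=T, B2=F, B3=S, B4=T, B5=E, B6=F, B7=F, B8=S, B9=T
run #9 (s=1, y=4, z=4) runs B1->T, B3->E, B2->F, B5->S, B4->F, B8->E, B7->T, B8->E, B7->F, B9->F; records B1=T, B2=F, B3=E, B4=F, B5=S, B7=T, B7=F, B8=E, B9=F
run #10 (s=1, y=5, z=5) runs B1->T, B3->S, B2->F, B5->S, B4->F, B8->E, B7->F, B9->T; records B1=T, B2=F, B3=S, B4=F, B5=S, B7=F, B8=E, B9=T
union over all inputs: B1=T, B2=F, B3=S, B3=E, B4=T, B4=F, B5=S, B5=E, B6=T, B6=F, B7=T, B7=F, B8=S, B8=E, B9=T, B9=F (16 outcomes)
checked all size-1 subsets: none covers 16 outcomes (max 9/16)
checked all size-2 subsets: none covers 16 outcomes (max 15/16)
the canonical winner is {1, 3, 8}: size 3, full 16-outcome coverage, earliest index list among size-3 covers
Answer: 1, 3, 8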